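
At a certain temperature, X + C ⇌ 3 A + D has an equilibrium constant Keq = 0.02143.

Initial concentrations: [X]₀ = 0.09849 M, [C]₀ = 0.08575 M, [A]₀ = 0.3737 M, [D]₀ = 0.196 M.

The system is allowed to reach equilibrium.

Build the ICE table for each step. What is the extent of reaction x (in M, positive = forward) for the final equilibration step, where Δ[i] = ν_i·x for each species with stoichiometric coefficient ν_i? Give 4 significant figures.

Q₀ = 1.211 vs Keq = 0.02143 ⇒ Q>K, reverse
Step 1:
                   X          C          A          D
  init       0.09849    0.08575     0.3737      0.196
  Δ          0.06977    0.06977    -0.2093   -0.06977
  eq          0.1683     0.1555     0.1644     0.1262
  solve Keq expr → x = -0.06977; check Q = 0.02143

x = -0.06977 M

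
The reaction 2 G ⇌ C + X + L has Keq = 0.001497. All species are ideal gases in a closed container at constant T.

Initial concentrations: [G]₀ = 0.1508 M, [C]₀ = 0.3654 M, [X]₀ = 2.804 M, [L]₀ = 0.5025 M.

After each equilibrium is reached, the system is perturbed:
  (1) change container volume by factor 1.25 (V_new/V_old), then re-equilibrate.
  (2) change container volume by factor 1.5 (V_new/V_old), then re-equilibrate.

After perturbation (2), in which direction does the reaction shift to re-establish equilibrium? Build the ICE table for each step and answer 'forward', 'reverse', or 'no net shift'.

Q₀ = 22.64 vs Keq = 0.001497 ⇒ Q>K, reverse
Step 1:
                  G         C         X         L
  init       0.1508    0.3654     2.804    0.5025
  Δ          0.7241   -0.3621   -0.3621   -0.3621
  eq         0.8749  0.003341     2.442    0.1404
  solve Keq expr → x = -0.3621; check Q = 0.001497
Then change container volume by factor 1.25 (V_new/V_old).
Step 2:
                  G         C         X         L
  init       0.6999  0.002673     1.954    0.1124
  Δ       -0.001273 6.3631e-04 6.3631e-04 6.3631e-04
  eq         0.6987  0.003309     1.954     0.113
  solve Keq expr → x = 6.3631e-04; check Q = 0.001497
Then change container volume by factor 1.5 (V_new/V_old).
Step 3:
                  G         C         X         L
  init       0.4658  0.002206     1.303   0.07533
  Δ       -0.002055  0.001027  0.001027  0.001027
  eq         0.4637  0.003234     1.304   0.07635
  solve Keq expr → x = 0.001027; check Q = 0.001497

Direction: forward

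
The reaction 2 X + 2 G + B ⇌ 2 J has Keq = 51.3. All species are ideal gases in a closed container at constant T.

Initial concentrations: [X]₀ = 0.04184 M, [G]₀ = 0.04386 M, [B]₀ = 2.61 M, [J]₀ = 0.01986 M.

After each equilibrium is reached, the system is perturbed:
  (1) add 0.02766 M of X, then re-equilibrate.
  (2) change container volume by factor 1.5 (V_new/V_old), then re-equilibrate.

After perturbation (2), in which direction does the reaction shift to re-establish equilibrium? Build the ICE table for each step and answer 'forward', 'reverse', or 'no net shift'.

Direction: reverse

Q₀ = 44.87 vs Keq = 51.3 ⇒ Q<K, forward
Step 1:
                    X           G           B           J
  init        0.04184     0.04386        2.61     0.01986
  Δ       -6.9216e-04 -6.9216e-04 -3.4608e-04  6.9216e-04
  eq          0.04115     0.04317        2.61     0.02055
  solve Keq expr → x = 3.4608e-04; check Q = 51.3
Then add 0.02766 M of X.
Step 2:
                    X           G           B           J
  init        0.06881     0.04317        2.61     0.02055
  Δ         -0.006205   -0.006205   -0.003103    0.006205
  eq           0.0626     0.03696       2.607     0.02676
  solve Keq expr → x = 0.003103; check Q = 51.3
Then change container volume by factor 1.5 (V_new/V_old).
Step 3:
                    X           G           B           J
  init        0.04174     0.02464       1.738     0.01784
  Δ          0.004854    0.004854    0.002427   -0.004854
  eq          0.04659      0.0295        1.74     0.01298
  solve Keq expr → x = -0.002427; check Q = 51.3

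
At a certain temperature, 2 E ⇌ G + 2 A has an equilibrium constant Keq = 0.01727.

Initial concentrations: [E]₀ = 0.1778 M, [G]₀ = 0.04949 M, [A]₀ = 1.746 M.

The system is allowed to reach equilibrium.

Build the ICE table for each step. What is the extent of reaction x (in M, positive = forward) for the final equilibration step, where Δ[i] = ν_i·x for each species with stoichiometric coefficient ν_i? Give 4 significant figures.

Q₀ = 4.772 vs Keq = 0.01727 ⇒ Q>K, reverse
Step 1:
                   E          G          A
  Initial     0.1778    0.04949      1.746
  Change     0.09801   -0.04901   -0.09801
  Equil       0.2758 4.8374e-04      1.648
  solve Keq expr → x = -0.04901; check Q = 0.01727

x = -0.04901 M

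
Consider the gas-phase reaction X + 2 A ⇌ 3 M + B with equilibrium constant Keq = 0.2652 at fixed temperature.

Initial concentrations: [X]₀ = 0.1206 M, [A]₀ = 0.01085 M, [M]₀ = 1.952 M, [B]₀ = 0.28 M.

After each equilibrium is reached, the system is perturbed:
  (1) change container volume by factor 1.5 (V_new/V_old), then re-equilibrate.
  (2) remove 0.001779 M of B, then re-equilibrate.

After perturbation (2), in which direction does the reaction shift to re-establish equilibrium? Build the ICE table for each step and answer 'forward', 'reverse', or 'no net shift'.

Q₀ = 1.4669e+05 vs Keq = 0.2652 ⇒ Q>K, reverse
Step 1:
                   X          A          M          B
  I           0.1206    0.01085      1.952       0.28
  C           0.2618     0.5235    -0.7853    -0.2618
  E           0.3824     0.5344      1.167    0.01823
  solve Keq expr → x = -0.2618; check Q = 0.2652
Then change container volume by factor 1.5 (V_new/V_old).
Step 2:
                   X          A          M          B
  I           0.2549     0.3563     0.7778    0.01216
  C        -0.004156  -0.008313    0.01247   0.004156
  E           0.2508     0.3479     0.7903    0.01631
  solve Keq expr → x = 0.004156; check Q = 0.2652
Then remove 0.001779 M of B.
Step 3:
                   X          A          M          B
  I           0.2508     0.3479     0.7903    0.01453
  C        -0.001243  -0.002486   0.003728   0.001243
  E           0.2495     0.3455      0.794    0.01578
  solve Keq expr → x = 0.001243; check Q = 0.2652

Direction: forward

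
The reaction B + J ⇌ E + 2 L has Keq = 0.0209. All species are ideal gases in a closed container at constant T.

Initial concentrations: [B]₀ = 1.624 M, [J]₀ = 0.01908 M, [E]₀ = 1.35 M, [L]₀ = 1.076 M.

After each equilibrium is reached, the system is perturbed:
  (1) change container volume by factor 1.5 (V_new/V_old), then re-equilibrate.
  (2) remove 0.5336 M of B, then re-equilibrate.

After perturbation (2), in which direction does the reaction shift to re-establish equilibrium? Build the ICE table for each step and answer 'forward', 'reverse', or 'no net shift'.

Direction: reverse

Q₀ = 50.44 vs Keq = 0.0209 ⇒ Q>K, reverse
Step 1:
                    B           J           E           L
  init          1.624     0.01908        1.35       1.076
  Δ            0.4613      0.4613     -0.4613     -0.9225
  eq            2.085      0.4803      0.8887      0.1535
  solve Keq expr → x = -0.4613; check Q = 0.0209
Then change container volume by factor 1.5 (V_new/V_old).
Step 2:
                    B           J           E           L
  init           1.39      0.3202      0.5925      0.1023
  Δ          -0.00981    -0.00981     0.00981     0.01962
  eq             1.38      0.3104      0.6023      0.1219
  solve Keq expr → x = 0.00981; check Q = 0.0209
Then remove 0.5336 M of B.
Step 3:
                    B           J           E           L
  init         0.8468      0.3104      0.6023      0.1219
  Δ           0.01153     0.01153    -0.01153    -0.02306
  eq           0.8583       0.322      0.5908     0.09887
  solve Keq expr → x = -0.01153; check Q = 0.0209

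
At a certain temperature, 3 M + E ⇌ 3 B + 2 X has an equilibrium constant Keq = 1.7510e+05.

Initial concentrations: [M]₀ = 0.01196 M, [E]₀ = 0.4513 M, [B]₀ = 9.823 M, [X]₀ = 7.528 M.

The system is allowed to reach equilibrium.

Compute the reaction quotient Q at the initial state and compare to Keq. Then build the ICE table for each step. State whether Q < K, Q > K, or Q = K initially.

Q₀ = 6.9572e+10; Q > K (proceeds reverse)

Q₀ = 6.9572e+10 vs Keq = 1.7510e+05 ⇒ Q>K, reverse
Step 1:
                  M         E         B         X
  Initial   0.01196    0.4513     9.823     7.528
  Change     0.6748    0.2249   -0.6748   -0.4499
  Equil      0.6868    0.6762     9.148     7.078
  solve Keq expr → x = -0.2249; check Q = 1.7510e+05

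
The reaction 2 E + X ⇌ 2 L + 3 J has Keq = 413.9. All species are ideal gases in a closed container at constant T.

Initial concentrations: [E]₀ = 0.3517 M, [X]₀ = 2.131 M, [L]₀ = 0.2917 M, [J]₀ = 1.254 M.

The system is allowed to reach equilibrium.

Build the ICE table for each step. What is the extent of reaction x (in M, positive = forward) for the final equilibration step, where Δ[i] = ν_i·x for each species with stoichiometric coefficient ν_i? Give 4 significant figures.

x = 0.1525 M

Q₀ = 0.6366 vs Keq = 413.9 ⇒ Q<K, forward
Step 1:
                    E           X           L           J
  I            0.3517       2.131      0.2917       1.254
  C            -0.305     -0.1525       0.305      0.4575
  E           0.04669       1.978      0.5967       1.712
  solve Keq expr → x = 0.1525; check Q = 413.9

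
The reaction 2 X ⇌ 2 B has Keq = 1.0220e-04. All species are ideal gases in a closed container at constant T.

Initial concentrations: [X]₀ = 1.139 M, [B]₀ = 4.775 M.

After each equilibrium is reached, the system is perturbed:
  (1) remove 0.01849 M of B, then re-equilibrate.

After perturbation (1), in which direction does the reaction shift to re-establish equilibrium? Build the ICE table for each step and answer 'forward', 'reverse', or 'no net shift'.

Q₀ = 17.58 vs Keq = 1.0220e-04 ⇒ Q>K, reverse
Step 1:
                  X         B
  init        1.139     4.775
  Δ           4.716    -4.716
  eq          5.855   0.05919
  solve Keq expr → x = -2.358; check Q = 1.0220e-04
Then remove 0.01849 M of B.
Step 2:
                  X         B
  init        5.855    0.0407
  Δ         -0.0183    0.0183
  eq          5.837     0.059
  solve Keq expr → x = 0.009152; check Q = 1.0220e-04

Direction: forward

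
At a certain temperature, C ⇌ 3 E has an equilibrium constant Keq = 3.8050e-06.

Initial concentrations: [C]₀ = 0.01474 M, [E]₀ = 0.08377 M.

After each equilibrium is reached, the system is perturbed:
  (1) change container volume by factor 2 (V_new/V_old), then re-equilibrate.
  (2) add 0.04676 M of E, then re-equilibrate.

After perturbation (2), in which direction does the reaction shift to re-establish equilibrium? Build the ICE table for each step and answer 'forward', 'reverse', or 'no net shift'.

Q₀ = 0.03988 vs Keq = 3.8050e-06 ⇒ Q>K, reverse
Step 1:
                   C          E
  I          0.01474    0.08377
  C          0.02613   -0.07839
  E          0.04087   0.005378
  solve Keq expr → x = -0.02613; check Q = 3.8050e-06
Then change container volume by factor 2 (V_new/V_old).
Step 2:
                   C          E
  I          0.02044   0.002689
  C       -5.1443e-04   0.001543
  E          0.01992   0.004232
  solve Keq expr → x = 5.1443e-04; check Q = 3.8050e-06
Then add 0.04676 M of E.
Step 3:
                   C          E
  I          0.01992    0.05099
  C          0.01529   -0.04588
  E          0.03521   0.005117
  solve Keq expr → x = -0.01529; check Q = 3.8050e-06

Direction: reverse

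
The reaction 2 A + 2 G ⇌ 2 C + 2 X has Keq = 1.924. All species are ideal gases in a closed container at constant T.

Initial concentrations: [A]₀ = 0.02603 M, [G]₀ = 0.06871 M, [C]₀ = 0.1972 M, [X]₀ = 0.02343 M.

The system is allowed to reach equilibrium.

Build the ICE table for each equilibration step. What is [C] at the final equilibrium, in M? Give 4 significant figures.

Q₀ = 6.674 vs Keq = 1.924 ⇒ Q>K, reverse
Step 1:
                   A          G          C          X
  init       0.02603    0.06871     0.1972    0.02343
  Δ         0.006038   0.006038  -0.006038  -0.006038
  eq         0.03207    0.07475     0.1912    0.01739
  solve Keq expr → x = -0.003019; check Q = 1.924

[C]_eq = 0.1912 M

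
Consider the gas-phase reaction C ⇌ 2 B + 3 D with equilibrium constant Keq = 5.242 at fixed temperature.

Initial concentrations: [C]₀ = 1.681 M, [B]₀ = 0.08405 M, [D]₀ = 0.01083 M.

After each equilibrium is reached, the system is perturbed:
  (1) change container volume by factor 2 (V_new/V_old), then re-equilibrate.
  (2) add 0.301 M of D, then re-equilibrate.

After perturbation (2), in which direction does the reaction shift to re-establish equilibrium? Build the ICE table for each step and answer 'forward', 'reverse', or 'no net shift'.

Direction: reverse

Q₀ = 5.3382e-09 vs Keq = 5.242 ⇒ Q<K, forward
Step 1:
                    C           B           D
  Initial       1.681     0.08405     0.01083
  Change      -0.5418       1.084       1.625
  Equil         1.139       1.168       1.636
  solve Keq expr → x = 0.5418; check Q = 5.242
Then change container volume by factor 2 (V_new/V_old).
Step 2:
                    C           B           D
  Initial      0.5696      0.5838      0.8181
  Change      -0.1734      0.3469      0.5203
  Equil        0.3962      0.9307       1.338
  solve Keq expr → x = 0.1734; check Q = 5.242
Then add 0.301 M of D.
Step 3:
                    C           B           D
  Initial      0.3962      0.9307       1.639
  Change      0.04805     -0.0961     -0.1442
  Equil        0.4442      0.8346       1.495
  solve Keq expr → x = -0.04805; check Q = 5.242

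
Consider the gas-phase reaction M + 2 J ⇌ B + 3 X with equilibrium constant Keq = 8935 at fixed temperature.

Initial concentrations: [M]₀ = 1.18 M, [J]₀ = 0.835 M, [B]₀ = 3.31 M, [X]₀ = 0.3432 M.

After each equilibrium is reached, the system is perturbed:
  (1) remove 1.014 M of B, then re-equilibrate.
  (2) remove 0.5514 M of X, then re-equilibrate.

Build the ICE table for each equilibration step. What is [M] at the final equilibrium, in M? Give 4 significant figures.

[M]_eq = 0.7726 M

Q₀ = 0.1626 vs Keq = 8935 ⇒ Q<K, forward
Step 1:
                    M           J           B           X
  init           1.18       0.835        3.31      0.3432
  Δ           -0.3957     -0.7915      0.3957       1.187
  eq           0.7843     0.04354       3.706        1.53
  solve Keq expr → x = 0.3957; check Q = 8935
Then remove 1.014 M of B.
Step 2:
                    M           J           B           X
  init         0.7843     0.04354       2.692        1.53
  Δ         -0.003005    -0.00601    0.003005    0.009016
  eq           0.7813     0.03753       2.695       1.539
  solve Keq expr → x = 0.003005; check Q = 8935
Then remove 0.5514 M of X.
Step 3:
                    M           J           B           X
  init         0.7813     0.03753       2.695       0.988
  Δ          -0.00866    -0.01732     0.00866     0.02598
  eq           0.7726     0.02021       2.703       1.014
  solve Keq expr → x = 0.00866; check Q = 8935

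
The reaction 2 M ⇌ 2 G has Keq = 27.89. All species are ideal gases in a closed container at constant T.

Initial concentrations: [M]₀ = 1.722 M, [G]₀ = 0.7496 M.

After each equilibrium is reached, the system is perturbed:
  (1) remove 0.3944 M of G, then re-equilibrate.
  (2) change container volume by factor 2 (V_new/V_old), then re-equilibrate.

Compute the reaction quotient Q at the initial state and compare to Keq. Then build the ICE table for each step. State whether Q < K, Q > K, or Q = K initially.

Q₀ = 0.1895; Q < K (proceeds forward)

Q₀ = 0.1895 vs Keq = 27.89 ⇒ Q<K, forward
Step 1:
                   M          G
  I            1.722     0.7496
  C           -1.329      1.329
  E           0.3935      2.078
  solve Keq expr → x = 0.6643; check Q = 27.89
Then remove 0.3944 M of G.
Step 2:
                   M          G
  I           0.3935      1.684
  C         -0.06279    0.06279
  E           0.3307      1.746
  solve Keq expr → x = 0.0314; check Q = 27.89
Then change container volume by factor 2 (V_new/V_old).
Step 3:
                   M          G
  I           0.1654     0.8732
  C                0          0
  E           0.1654     0.8732
  solve Keq expr → x = 0; check Q = 27.89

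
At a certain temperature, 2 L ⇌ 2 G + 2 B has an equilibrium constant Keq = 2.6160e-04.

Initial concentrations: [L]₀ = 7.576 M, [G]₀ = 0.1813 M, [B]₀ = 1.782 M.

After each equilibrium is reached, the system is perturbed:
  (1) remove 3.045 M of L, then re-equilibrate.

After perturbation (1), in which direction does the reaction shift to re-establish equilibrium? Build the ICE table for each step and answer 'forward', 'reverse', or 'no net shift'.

Direction: reverse

Q₀ = 0.001819 vs Keq = 2.6160e-04 ⇒ Q>K, reverse
Step 1:
                    L           G           B
  I             7.576      0.1813       1.782
  C            0.1071     -0.1071     -0.1071
  E             7.683     0.07419       1.675
  solve Keq expr → x = -0.05355; check Q = 2.6160e-04
Then remove 3.045 M of L.
Step 2:
                    L           G           B
  I             4.638     0.07419       1.675
  C           0.02835    -0.02835    -0.02835
  E             4.666     0.04584       1.647
  solve Keq expr → x = -0.01418; check Q = 2.6160e-04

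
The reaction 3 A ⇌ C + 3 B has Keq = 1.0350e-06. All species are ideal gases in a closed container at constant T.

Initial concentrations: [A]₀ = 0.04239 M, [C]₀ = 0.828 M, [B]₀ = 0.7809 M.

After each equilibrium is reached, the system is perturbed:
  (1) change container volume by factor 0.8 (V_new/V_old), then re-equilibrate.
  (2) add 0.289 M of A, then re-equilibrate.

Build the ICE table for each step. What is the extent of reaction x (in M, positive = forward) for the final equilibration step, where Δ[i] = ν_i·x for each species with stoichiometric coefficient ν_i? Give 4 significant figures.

x = 0.001076 M

Q₀ = 5176 vs Keq = 1.0350e-06 ⇒ Q>K, reverse
Step 1:
                   A          C          B
  init       0.04239      0.828     0.7809
  Δ            0.771     -0.257     -0.771
  eq          0.8134      0.571   0.009917
  solve Keq expr → x = -0.257; check Q = 1.0350e-06
Then change container volume by factor 0.8 (V_new/V_old).
Step 2:
                   A          C          B
  init         1.017     0.7138     0.0124
  Δ       8.7711e-04 -2.9237e-04 -8.7711e-04
  eq           1.018     0.7135    0.01152
  solve Keq expr → x = -2.9237e-04; check Q = 1.0350e-06
Then add 0.289 M of A.
Step 3:
                   A          C          B
  init         1.307     0.7135    0.01152
  Δ        -0.003228   0.001076   0.003228
  eq           1.303     0.7145    0.01475
  solve Keq expr → x = 0.001076; check Q = 1.0350e-06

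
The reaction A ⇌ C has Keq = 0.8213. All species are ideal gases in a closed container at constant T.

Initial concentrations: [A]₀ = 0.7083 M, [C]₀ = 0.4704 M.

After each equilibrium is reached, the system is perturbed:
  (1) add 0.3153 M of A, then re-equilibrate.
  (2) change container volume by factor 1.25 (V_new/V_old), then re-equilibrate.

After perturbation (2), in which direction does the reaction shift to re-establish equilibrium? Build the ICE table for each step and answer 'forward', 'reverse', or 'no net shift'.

Direction: no net shift

Q₀ = 0.6641 vs Keq = 0.8213 ⇒ Q<K, forward
Step 1:
                    A           C
  I            0.7083      0.4704
  C          -0.06112     0.06112
  E            0.6472      0.5315
  solve Keq expr → x = 0.06112; check Q = 0.8213
Then add 0.3153 M of A.
Step 2:
                    A           C
  I            0.9625      0.5315
  C           -0.1422      0.1422
  E            0.8203      0.6737
  solve Keq expr → x = 0.1422; check Q = 0.8213
Then change container volume by factor 1.25 (V_new/V_old).
Step 3:
                    A           C
  I            0.6562       0.539
  C                 0           0
  E            0.6562       0.539
  solve Keq expr → x = 0; check Q = 0.8213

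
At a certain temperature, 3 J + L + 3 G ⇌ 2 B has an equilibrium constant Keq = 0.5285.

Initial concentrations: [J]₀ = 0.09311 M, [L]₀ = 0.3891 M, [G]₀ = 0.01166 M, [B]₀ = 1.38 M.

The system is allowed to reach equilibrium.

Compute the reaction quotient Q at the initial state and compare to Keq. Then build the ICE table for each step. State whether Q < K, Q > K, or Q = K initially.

Q₀ = 3.8248e+09 vs Keq = 0.5285 ⇒ Q>K, reverse
Step 1:
                    J           L           G           B
  I           0.09311      0.3891     0.01166        1.38
  C            0.9982      0.3327      0.9982     -0.6655
  E             1.091      0.7218        1.01      0.7145
  solve Keq expr → x = -0.3327; check Q = 0.5285

Q₀ = 3.8248e+09; Q > K (proceeds reverse)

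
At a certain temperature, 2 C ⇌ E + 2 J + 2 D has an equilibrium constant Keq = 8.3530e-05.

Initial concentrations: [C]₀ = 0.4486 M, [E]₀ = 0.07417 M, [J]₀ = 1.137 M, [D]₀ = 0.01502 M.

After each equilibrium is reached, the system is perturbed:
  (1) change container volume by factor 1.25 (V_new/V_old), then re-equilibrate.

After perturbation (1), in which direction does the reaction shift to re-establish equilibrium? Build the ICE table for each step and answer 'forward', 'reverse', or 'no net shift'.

Q₀ = 1.0749e-04 vs Keq = 8.3530e-05 ⇒ Q>K, reverse
Step 1:
                   C          E          J          D
  Initial     0.4486    0.07417      1.137    0.01502
  Change    0.001638 -8.1893e-04  -0.001638  -0.001638
  Equil       0.4502    0.07335      1.135    0.01338
  solve Keq expr → x = -8.1893e-04; check Q = 8.3530e-05
Then change container volume by factor 1.25 (V_new/V_old).
Step 2:
                   C          E          J          D
  Initial     0.3602    0.05868     0.9083    0.01071
  Change   -0.003803   0.001902   0.003803   0.003803
  Equil       0.3564    0.06058     0.9121    0.01451
  solve Keq expr → x = 0.001902; check Q = 8.3530e-05

Direction: forward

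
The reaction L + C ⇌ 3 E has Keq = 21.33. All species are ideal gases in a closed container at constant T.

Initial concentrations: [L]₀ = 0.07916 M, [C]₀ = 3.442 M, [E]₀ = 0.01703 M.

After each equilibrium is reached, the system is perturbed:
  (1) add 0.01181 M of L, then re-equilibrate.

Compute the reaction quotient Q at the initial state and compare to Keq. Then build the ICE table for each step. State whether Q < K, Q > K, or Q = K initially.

Q₀ = 1.8127e-05; Q < K (proceeds forward)

Q₀ = 1.8127e-05 vs Keq = 21.33 ⇒ Q<K, forward
Step 1:
                  L         C         E
  I         0.07916     3.442   0.01703
  C        -0.07893  -0.07893    0.2368
  E       2.2797e-04     3.363    0.2538
  solve Keq expr → x = 0.07893; check Q = 21.33
Then add 0.01181 M of L.
Step 2:
                  L         C         E
  I         0.01204     3.363    0.2538
  C         -0.0117   -0.0117    0.0351
  E       3.3741e-04     3.351    0.2889
  solve Keq expr → x = 0.0117; check Q = 21.33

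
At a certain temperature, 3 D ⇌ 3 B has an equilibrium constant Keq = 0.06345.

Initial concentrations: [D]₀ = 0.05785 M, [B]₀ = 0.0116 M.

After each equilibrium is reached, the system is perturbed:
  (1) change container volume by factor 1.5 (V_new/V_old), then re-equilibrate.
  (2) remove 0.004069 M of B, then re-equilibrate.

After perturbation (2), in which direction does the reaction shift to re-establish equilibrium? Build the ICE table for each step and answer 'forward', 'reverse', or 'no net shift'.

Direction: forward

Q₀ = 0.008062 vs Keq = 0.06345 ⇒ Q<K, forward
Step 1:
                  D         B
  Initial   0.05785    0.0116
  Change  -0.008202  0.008202
  Equil     0.04965    0.0198
  solve Keq expr → x = 0.002734; check Q = 0.06345
Then change container volume by factor 1.5 (V_new/V_old).
Step 2:
                  D         B
  Initial    0.0331    0.0132
  Change          0         0
  Equil      0.0331    0.0132
  solve Keq expr → x = 0; check Q = 0.06345
Then remove 0.004069 M of B.
Step 3:
                  D         B
  Initial    0.0331  0.009132
  Change  -0.002909  0.002909
  Equil     0.03019   0.01204
  solve Keq expr → x = 9.6961e-04; check Q = 0.06345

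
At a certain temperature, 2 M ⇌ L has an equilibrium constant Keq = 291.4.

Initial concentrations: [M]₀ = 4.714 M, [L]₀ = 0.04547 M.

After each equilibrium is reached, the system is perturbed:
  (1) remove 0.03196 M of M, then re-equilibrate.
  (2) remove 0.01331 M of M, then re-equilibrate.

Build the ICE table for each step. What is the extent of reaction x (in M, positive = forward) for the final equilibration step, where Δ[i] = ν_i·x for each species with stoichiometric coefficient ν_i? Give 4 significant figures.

x = -0.006592 M

Q₀ = 0.002046 vs Keq = 291.4 ⇒ Q<K, forward
Step 1:
                   M          L
  I            4.714    0.04547
  C           -4.624      2.312
  E          0.08995      2.357
  solve Keq expr → x = 2.312; check Q = 291.4
Then remove 0.03196 M of M.
Step 2:
                   M          L
  I          0.05799      2.357
  C          0.03166   -0.01583
  E          0.08964      2.342
  solve Keq expr → x = -0.01583; check Q = 291.4
Then remove 0.01331 M of M.
Step 3:
                   M          L
  I          0.07633      2.342
  C          0.01318  -0.006592
  E          0.08952      2.335
  solve Keq expr → x = -0.006592; check Q = 291.4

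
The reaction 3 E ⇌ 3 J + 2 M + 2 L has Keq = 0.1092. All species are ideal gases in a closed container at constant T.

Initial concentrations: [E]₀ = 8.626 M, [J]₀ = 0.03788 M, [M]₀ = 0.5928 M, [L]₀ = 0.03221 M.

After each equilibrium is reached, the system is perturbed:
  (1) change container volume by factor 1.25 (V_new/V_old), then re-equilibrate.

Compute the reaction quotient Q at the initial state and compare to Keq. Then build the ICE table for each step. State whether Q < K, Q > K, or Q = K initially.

Q₀ = 3.0874e-11; Q < K (proceeds forward)

Q₀ = 3.0874e-11 vs Keq = 0.1092 ⇒ Q<K, forward
Step 1:
                  E         J         M         L
  Initial     8.626   0.03788    0.5928   0.03221
  Change     -1.835     1.835     1.224     1.224
  Equil       6.791     1.873     1.816     1.256
  solve Keq expr → x = 0.6118; check Q = 0.1092
Then change container volume by factor 1.25 (V_new/V_old).
Step 2:
                  E         J         M         L
  Initial     5.433     1.499     1.453     1.005
  Change    -0.1953    0.1953    0.1302    0.1302
  Equil       5.237     1.694     1.583     1.135
  solve Keq expr → x = 0.06509; check Q = 0.1092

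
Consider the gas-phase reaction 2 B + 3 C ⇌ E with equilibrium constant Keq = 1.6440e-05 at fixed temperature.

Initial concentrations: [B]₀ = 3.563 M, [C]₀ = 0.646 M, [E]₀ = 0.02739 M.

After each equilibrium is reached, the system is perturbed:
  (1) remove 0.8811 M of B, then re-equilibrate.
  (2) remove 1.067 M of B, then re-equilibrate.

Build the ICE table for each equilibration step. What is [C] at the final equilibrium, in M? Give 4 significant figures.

[C]_eq = 0.7281 M

Q₀ = 0.008003 vs Keq = 1.6440e-05 ⇒ Q>K, reverse
Step 1:
                  B         C         E
  I           3.563     0.646   0.02739
  C         0.05461   0.08192  -0.02731
  E           3.618    0.7279 8.2985e-05
  solve Keq expr → x = -0.02731; check Q = 1.6440e-05
Then remove 0.8811 M of B.
Step 2:
                  B         C         E
  I           2.737    0.7279 8.2985e-05
  C       7.0955e-05 1.0643e-04 -3.5477e-05
  E           2.737     0.728 4.7508e-05
  solve Keq expr → x = -3.5477e-05; check Q = 1.6440e-05
Then remove 1.067 M of B.
Step 3:
                  B         C         E
  I            1.67     0.728 4.7508e-05
  C       5.9633e-05 8.9450e-05 -2.9817e-05
  E            1.67    0.7281 1.7691e-05
  solve Keq expr → x = -2.9817e-05; check Q = 1.6440e-05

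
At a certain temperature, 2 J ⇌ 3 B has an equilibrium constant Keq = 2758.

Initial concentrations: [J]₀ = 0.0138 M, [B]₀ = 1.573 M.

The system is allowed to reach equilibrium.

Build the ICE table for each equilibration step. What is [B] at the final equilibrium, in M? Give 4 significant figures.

[B]_eq = 1.539 M

Q₀ = 2.0438e+04 vs Keq = 2758 ⇒ Q>K, reverse
Step 1:
                    J           B
  init         0.0138       1.573
  Δ           0.02256    -0.03384
  eq          0.03636       1.539
  solve Keq expr → x = -0.01128; check Q = 2758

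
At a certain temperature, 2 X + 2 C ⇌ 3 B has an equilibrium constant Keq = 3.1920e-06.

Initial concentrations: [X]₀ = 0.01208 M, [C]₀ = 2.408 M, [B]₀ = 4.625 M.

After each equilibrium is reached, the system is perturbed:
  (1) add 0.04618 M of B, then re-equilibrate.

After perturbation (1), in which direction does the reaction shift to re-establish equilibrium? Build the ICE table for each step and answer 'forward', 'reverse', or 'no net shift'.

Q₀ = 1.1692e+05 vs Keq = 3.1920e-06 ⇒ Q>K, reverse
Step 1:
                   X          C          B
  I          0.01208      2.408      4.625
  C             3.02       3.02      -4.53
  E            3.032      5.428    0.09526
  solve Keq expr → x = -1.51; check Q = 3.1920e-06
Then add 0.04618 M of B.
Step 2:
                   X          C          B
  I            3.032      5.428     0.1414
  C          0.03013    0.03013    -0.0452
  E            3.062      5.458    0.09625
  solve Keq expr → x = -0.01507; check Q = 3.1920e-06

Direction: reverse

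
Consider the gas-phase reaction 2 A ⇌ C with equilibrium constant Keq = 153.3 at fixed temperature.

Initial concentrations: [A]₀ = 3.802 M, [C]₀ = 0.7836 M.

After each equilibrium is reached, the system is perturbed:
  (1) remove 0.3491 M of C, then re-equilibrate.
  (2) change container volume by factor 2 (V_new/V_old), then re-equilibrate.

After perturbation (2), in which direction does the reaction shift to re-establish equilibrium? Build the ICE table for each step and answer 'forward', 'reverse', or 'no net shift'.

Q₀ = 0.05421 vs Keq = 153.3 ⇒ Q<K, forward
Step 1:
                  A         C
  init        3.802    0.7836
  Δ          -3.671     1.836
  eq         0.1307     2.619
  solve Keq expr → x = 1.836; check Q = 153.3
Then remove 0.3491 M of C.
Step 2:
                  A         C
  init       0.1307      2.27
  Δ       -0.008903  0.004451
  eq         0.1218     2.275
  solve Keq expr → x = 0.004451; check Q = 153.3
Then change container volume by factor 2 (V_new/V_old).
Step 3:
                  A         C
  init       0.0609     1.137
  Δ         0.02476  -0.01238
  eq        0.08566     1.125
  solve Keq expr → x = -0.01238; check Q = 153.3

Direction: reverse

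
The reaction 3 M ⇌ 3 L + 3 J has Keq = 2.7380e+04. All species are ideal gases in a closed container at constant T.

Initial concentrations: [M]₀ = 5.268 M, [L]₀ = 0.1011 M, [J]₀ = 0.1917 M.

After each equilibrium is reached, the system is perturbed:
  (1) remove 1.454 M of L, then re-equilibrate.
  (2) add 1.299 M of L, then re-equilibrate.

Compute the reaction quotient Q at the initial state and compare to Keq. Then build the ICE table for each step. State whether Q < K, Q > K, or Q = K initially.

Q₀ = 4.9795e-08; Q < K (proceeds forward)

Q₀ = 4.9795e-08 vs Keq = 2.7380e+04 ⇒ Q<K, forward
Step 1:
                  M         L         J
  Initial     5.268    0.1011    0.1917
  Change      -4.54      4.54      4.54
  Equil      0.7285     4.641     4.731
  solve Keq expr → x = 1.513; check Q = 2.7380e+04
Then remove 1.454 M of L.
Step 2:
                  M         L         J
  Initial    0.7285     3.187     4.731
  Change    -0.1799    0.1799    0.1799
  Equil      0.5486     3.367     4.911
  solve Keq expr → x = 0.05997; check Q = 2.7380e+04
Then add 1.299 M of L.
Step 3:
                  M         L         J
  Initial    0.5486     4.666     4.911
  Change     0.1613   -0.1613   -0.1613
  Equil      0.7098     4.504      4.75
  solve Keq expr → x = -0.05376; check Q = 2.7380e+04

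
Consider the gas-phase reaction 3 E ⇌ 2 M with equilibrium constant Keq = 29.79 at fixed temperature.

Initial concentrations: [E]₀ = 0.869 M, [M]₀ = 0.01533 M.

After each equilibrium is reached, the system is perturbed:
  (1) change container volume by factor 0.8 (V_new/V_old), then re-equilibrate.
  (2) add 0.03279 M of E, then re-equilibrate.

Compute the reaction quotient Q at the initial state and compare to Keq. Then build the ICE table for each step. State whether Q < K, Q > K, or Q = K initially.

Q₀ = 3.5812e-04; Q < K (proceeds forward)

Q₀ = 3.5812e-04 vs Keq = 29.79 ⇒ Q<K, forward
Step 1:
                  E         M
  I           0.869   0.01533
  C         -0.6752    0.4502
  E          0.1938    0.4655
  solve Keq expr → x = 0.2251; check Q = 29.79
Then change container volume by factor 0.8 (V_new/V_old).
Step 2:
                  E         M
  I          0.2422    0.5819
  C        -0.01482  0.009882
  E          0.2274    0.5917
  solve Keq expr → x = 0.004941; check Q = 29.79
Then add 0.03279 M of E.
Step 3:
                  E         M
  I          0.2602    0.5917
  C        -0.02803   0.01869
  E          0.2321    0.6104
  solve Keq expr → x = 0.009343; check Q = 29.79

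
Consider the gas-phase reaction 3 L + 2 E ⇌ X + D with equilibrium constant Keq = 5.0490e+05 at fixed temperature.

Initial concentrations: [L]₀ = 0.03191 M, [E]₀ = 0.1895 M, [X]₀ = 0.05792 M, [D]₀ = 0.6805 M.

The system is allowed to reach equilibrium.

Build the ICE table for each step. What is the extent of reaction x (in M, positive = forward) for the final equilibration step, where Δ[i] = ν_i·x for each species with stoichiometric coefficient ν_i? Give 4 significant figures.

x = 0.005964 M

Q₀ = 3.3780e+04 vs Keq = 5.0490e+05 ⇒ Q<K, forward
Step 1:
                  L         E         X         D
  init      0.03191    0.1895   0.05792    0.6805
  Δ        -0.01789  -0.01193  0.005964  0.005964
  eq        0.01402    0.1776   0.06388    0.6865
  solve Keq expr → x = 0.005964; check Q = 5.0490e+05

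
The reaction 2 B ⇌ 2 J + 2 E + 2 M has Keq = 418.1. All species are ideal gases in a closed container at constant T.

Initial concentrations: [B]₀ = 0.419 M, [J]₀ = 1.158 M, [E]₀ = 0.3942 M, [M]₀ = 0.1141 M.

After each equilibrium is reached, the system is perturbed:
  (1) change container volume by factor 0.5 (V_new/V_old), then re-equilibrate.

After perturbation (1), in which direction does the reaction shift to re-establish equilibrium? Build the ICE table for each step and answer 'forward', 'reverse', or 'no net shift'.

Q₀ = 0.01545 vs Keq = 418.1 ⇒ Q<K, forward
Step 1:
                    B           J           E           M
  I             0.419       1.158      0.3942      0.1141
  C           -0.3892      0.3892      0.3892      0.3892
  E           0.02983       1.547      0.7834      0.5033
  solve Keq expr → x = 0.1946; check Q = 418.1
Then change container volume by factor 0.5 (V_new/V_old).
Step 2:
                    B           J           E           M
  I           0.05966       3.094       1.567       1.007
  C            0.1249     -0.1249     -0.1249     -0.1249
  E            0.1846       2.969       1.442      0.8816
  solve Keq expr → x = -0.06247; check Q = 418.1

Direction: reverse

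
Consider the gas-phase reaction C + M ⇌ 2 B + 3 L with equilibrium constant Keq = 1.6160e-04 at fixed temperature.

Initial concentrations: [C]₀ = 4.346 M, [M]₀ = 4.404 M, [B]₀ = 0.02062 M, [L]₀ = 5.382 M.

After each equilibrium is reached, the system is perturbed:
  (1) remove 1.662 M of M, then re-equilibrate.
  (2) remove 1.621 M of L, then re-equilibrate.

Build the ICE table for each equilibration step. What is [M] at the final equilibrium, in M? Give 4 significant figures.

[M]_eq = 2.749 M

Q₀ = 0.003463 vs Keq = 1.6160e-04 ⇒ Q>K, reverse
Step 1:
                  C         M         B         L
  Initial     4.346     4.404   0.02062     5.382
  Change   0.008064  0.008064  -0.01613  -0.02419
  Equil       4.354     4.412  0.004493     5.358
  solve Keq expr → x = -0.008064; check Q = 1.6160e-04
Then remove 1.662 M of M.
Step 2:
                  C         M         B         L
  Initial     4.354      2.75  0.004493     5.358
  Change  4.7191e-04 4.7191e-04 -9.4383e-04 -0.001416
  Equil       4.355     2.751  0.003549     5.356
  solve Keq expr → x = -4.7191e-04; check Q = 1.6160e-04
Then remove 1.621 M of L.
Step 3:
                  C         M         B         L
  Initial     4.355     2.751  0.003549     3.735
  Change  -0.001267 -0.001267  0.002533    0.0038
  Equil       4.353     2.749  0.006082     3.739
  solve Keq expr → x = 0.001267; check Q = 1.6160e-04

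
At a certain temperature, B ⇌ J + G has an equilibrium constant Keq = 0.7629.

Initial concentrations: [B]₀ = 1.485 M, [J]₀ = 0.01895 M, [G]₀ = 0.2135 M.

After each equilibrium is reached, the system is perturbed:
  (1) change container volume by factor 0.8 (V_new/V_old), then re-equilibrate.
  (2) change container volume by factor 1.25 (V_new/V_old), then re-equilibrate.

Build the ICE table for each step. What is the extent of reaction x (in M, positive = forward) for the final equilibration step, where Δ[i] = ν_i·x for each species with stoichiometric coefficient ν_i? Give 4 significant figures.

x = 0.05782 M

Q₀ = 0.002724 vs Keq = 0.7629 ⇒ Q<K, forward
Step 1:
                   B          J          G
  I            1.485    0.01895     0.2135
  C          -0.6756     0.6756     0.6756
  E           0.8094     0.6945     0.8891
  solve Keq expr → x = 0.6756; check Q = 0.7629
Then change container volume by factor 0.8 (V_new/V_old).
Step 2:
                   B          J          G
  I            1.012     0.8682      1.111
  C          0.07227   -0.07227   -0.07227
  E            1.084     0.7959      1.039
  solve Keq expr → x = -0.07227; check Q = 0.7629
Then change container volume by factor 1.25 (V_new/V_old).
Step 3:
                   B          J          G
  I           0.8672     0.6367     0.8313
  C         -0.05782    0.05782    0.05782
  E           0.8094     0.6945     0.8891
  solve Keq expr → x = 0.05782; check Q = 0.7629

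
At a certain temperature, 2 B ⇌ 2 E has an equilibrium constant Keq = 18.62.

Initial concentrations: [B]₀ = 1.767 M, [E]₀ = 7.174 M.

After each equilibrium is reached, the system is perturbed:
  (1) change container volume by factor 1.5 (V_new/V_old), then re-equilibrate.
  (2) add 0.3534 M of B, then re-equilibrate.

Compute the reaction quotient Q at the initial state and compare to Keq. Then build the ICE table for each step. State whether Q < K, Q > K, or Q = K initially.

Q₀ = 16.48 vs Keq = 18.62 ⇒ Q<K, forward
Step 1:
                    B           E
  Initial       1.767       7.174
  Change     -0.08481     0.08481
  Equil         1.682       7.259
  solve Keq expr → x = 0.0424; check Q = 18.62
Then change container volume by factor 1.5 (V_new/V_old).
Step 2:
                    B           E
  Initial       1.121       4.839
  Change            0           0
  Equil         1.121       4.839
  solve Keq expr → x = 0; check Q = 18.62
Then add 0.3534 M of B.
Step 3:
                    B           E
  Initial       1.475       4.839
  Change      -0.2869      0.2869
  Equil         1.188       5.126
  solve Keq expr → x = 0.1435; check Q = 18.62

Q₀ = 16.48; Q < K (proceeds forward)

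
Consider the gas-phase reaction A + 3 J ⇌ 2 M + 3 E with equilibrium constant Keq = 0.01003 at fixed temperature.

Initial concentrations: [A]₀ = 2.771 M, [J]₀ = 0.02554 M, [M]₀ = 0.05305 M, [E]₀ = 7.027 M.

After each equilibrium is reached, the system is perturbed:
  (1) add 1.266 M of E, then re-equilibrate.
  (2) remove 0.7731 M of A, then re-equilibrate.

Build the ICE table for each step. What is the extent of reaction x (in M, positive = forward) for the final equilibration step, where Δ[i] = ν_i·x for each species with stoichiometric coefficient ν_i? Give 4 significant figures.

Q₀ = 2.1153e+04 vs Keq = 0.01003 ⇒ Q>K, reverse
Step 1:
                   A          J          M          E
  Initial      2.771    0.02554    0.05305      7.027
  Change     0.02637    0.07911   -0.05274   -0.07911
  Equil        2.797     0.1047 3.0964e-04      6.948
  solve Keq expr → x = -0.02637; check Q = 0.01003
Then add 1.266 M of E.
Step 2:
                   A          J          M          E
  Initial      2.797     0.1047 3.0964e-04      8.214
  Change  3.4197e-05 1.0259e-04 -6.8393e-05 -1.0259e-04
  Equil        2.797     0.1048 2.4125e-04      8.214
  solve Keq expr → x = -3.4197e-05; check Q = 0.01003
Then remove 0.7731 M of A.
Step 3:
                   A          J          M          E
  Initial      2.024     0.1048 2.4125e-04      8.214
  Change  1.7932e-05 5.3797e-05 -3.5865e-05 -5.3797e-05
  Equil        2.024     0.1048 2.0538e-04      8.214
  solve Keq expr → x = -1.7932e-05; check Q = 0.01003

x = -1.7932e-05 M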